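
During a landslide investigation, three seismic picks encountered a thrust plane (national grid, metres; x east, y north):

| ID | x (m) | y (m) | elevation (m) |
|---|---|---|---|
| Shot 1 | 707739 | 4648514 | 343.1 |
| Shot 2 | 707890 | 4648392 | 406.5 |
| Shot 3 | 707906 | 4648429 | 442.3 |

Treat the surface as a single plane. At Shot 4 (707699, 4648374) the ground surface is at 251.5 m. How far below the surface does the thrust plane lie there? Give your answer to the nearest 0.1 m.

25.6 m

Two edge vectors: Shot 1→Shot 2 = (151, -122, 63.4), Shot 1→Shot 3 = (167, -85, 99.2).
Normal n = (Shot 1→Shot 2) × (Shot 1→Shot 3) = (-6713.4, -4391.4, 7539).
So ∂z/∂x = −n_x/n_z = 0.890489455 and ∂z/∂y = −n_y/n_z = 0.582491047.
Intercept c from Shot 1: 343.1 − 630234.12 − 2707717.78 = −3337608.80.
At (707699, 4648374): z_contact = 630198.50 + 2707636.24 − 3337608.80 = 225.93 m.
Depth below ground = 251.5 − 225.93 = 25.6 m.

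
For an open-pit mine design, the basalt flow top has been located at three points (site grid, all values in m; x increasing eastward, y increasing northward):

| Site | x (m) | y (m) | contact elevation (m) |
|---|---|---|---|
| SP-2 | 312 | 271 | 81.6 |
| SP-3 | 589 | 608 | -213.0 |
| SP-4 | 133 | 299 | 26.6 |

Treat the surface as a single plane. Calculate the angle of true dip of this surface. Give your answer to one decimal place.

45.3°

Two edge vectors: SP-2→SP-3 = (277, 337, -294.6), SP-2→SP-4 = (-179, 28, -55).
Normal n = (SP-2→SP-3) × (SP-2→SP-4) = (-10286.2, 67968.4, 68079).
So ∂z/∂x = −n_x/n_z = 0.15109 and ∂z/∂y = −n_y/n_z = −0.99838.
Gradient magnitude |∇z| = √(a² + b²) = √(0.02283 + 0.99675) = 1.00974.
True dip = arctan(1.00974) = 45.3°, dipping toward N (azimuth ≈ 351°).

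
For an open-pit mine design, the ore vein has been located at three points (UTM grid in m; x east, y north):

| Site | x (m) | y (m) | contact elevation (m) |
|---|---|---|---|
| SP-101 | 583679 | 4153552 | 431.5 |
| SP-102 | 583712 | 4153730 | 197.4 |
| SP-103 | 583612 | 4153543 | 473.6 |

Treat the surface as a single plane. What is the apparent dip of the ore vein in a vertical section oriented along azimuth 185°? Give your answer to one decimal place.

Let the plane be z = a·x + b·y + c.
SP-102−SP-101: 33a + 178b = −234.1;  SP-103−SP-101: −67a − 9b = 42.1.
Solving gives a = −0.46323, b = −1.22929.
Unit vector along 185° is (sin 185°, cos 185°) = (-0.0872, -0.9962).
Slope in that direction = a·(-0.0872) + b·(-0.9962) = 1.26498.
Apparent dip = arctan|1.26498| = 51.7° (true dip is 52.7°, so apparent ≤ true as expected).

51.7°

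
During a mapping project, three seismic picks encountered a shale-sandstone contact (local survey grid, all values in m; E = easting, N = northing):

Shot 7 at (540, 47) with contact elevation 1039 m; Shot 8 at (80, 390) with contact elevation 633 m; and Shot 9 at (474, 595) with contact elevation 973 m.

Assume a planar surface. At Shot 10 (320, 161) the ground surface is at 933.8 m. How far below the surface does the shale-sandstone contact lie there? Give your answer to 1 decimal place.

Let the plane be z = a·E + b·N + c.
Shot 8−Shot 7: −460a + 343b = −406;  Shot 9−Shot 7: −66a + 548b = −66.
Solving gives a = 0.87103, b = −0.01553.
Then c = 1039 − a·540 − b·47 = 569.38.
At (320, 161): z_contact = 278.73 − 2.50 + 569.38 = 845.60 m.
Depth below ground = 933.8 − 845.60 = 88.2 m.

88.2 m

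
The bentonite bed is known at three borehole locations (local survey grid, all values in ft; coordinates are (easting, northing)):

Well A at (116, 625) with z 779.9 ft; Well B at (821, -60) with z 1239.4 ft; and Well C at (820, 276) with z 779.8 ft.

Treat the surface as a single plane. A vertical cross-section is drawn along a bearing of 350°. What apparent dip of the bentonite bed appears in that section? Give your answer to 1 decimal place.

50.9°

Let the plane be z = a·E + b·N + c.
Well B−Well A: 705a − 685b = 459.5;  Well C−Well A: 704a − 349b = −0.1.
Solving gives a = −0.67924, b = −1.36988.
Unit vector along 350° is (sin 350°, cos 350°) = (-0.1736, 0.9848).
Slope in that direction = a·(-0.1736) + b·(0.9848) = −1.23112.
Apparent dip = arctan|1.23112| = 50.9° (true dip is 56.8°, so apparent ≤ true as expected).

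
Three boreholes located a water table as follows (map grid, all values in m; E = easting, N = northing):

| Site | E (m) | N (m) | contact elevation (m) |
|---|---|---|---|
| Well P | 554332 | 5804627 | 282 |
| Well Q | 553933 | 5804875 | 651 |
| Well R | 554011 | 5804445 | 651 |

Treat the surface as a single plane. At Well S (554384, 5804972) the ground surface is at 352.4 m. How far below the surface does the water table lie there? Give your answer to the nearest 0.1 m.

Let the plane be z = a·E + b·N + c.
Well Q−Well P: −399a + 248b = 369;  Well R−Well P: −321a − 182b = 369.
Solving gives a = −1.042331796, b = −0.189074140.
Then c = 282 − a·554332 − b·5804627 = 1675584.73.
At (554384, 5804972): z_contact = −577852.07 − 1097570.09 + 1675584.73 = 162.57 m.
Depth below ground = 352.4 − 162.57 = 189.8 m.

189.8 m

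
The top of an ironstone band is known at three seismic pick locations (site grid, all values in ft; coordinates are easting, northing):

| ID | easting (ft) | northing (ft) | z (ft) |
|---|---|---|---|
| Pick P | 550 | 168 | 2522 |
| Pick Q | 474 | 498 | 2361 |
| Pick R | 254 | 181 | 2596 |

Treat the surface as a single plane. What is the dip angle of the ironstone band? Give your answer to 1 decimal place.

31.6°

Let the plane be z = a·easting + b·northing + c.
Pick Q−Pick P: −76a + 330b = −161;  Pick R−Pick P: −296a + 13b = 74.
Solving gives a = −0.27420, b = −0.55103.
Gradient magnitude |∇z| = √(a² + b²) = √(0.07519 + 0.30363) = 0.61548.
True dip = arctan(0.61548) = 31.6°, dipping toward NNE (azimuth ≈ 026°).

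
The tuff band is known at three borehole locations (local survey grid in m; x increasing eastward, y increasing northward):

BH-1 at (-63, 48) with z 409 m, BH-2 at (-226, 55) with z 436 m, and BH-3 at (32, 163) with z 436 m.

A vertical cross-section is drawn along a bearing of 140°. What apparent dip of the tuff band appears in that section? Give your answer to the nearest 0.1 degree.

Let the plane be z = a·x + b·y + c.
BH-2−BH-1: −163a + 7b = 27;  BH-3−BH-1: 95a + 115b = 27.
Solving gives a = −0.15023, b = 0.35889.
Unit vector along 140° is (sin 140°, cos 140°) = (0.6428, -0.7660).
Slope in that direction = a·(0.6428) + b·(-0.7660) = −0.37149.
Apparent dip = arctan|0.37149| = 20.4° (true dip is 21.3°, so apparent ≤ true as expected).

20.4°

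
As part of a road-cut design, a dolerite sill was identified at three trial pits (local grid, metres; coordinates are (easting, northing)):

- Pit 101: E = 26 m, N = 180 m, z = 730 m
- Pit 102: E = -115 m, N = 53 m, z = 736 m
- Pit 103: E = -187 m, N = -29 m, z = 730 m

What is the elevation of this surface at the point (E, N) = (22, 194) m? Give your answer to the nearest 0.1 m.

Two edge vectors: Pit 101→Pit 102 = (-141, -127, 6), Pit 101→Pit 103 = (-213, -209, 0).
Normal n = (Pit 101→Pit 102) × (Pit 101→Pit 103) = (1254, -1278, 2418).
So ∂z/∂E = −n_x/n_z = −0.51861 and ∂z/∂N = −n_y/n_z = 0.52854.
Intercept c from Pit 101: 730 + 13.48 − 95.14 = 648.35.
At (22, 194): z = −11.4 + 102.5 + 648.35 = 739.5 m.

739.5 m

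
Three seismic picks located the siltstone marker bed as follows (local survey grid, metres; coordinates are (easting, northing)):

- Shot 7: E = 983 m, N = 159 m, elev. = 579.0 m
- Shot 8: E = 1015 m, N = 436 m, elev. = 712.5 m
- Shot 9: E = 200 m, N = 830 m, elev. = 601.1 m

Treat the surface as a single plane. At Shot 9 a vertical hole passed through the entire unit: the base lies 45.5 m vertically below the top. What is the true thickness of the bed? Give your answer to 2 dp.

39.64 m

Let the plane be z = a·E + b·N + c.
Shot 8−Shot 7: 32a + 277b = 133.5;  Shot 9−Shot 7: −783a + 671b = 22.1.
Solving gives a = 0.35012, b = 0.44150.
|∇z| = √(a²+b²) = 0.56348, so dip δ = arctan(0.56348) = 29.40°.
True thickness = vertical thickness × cos δ = 45.5 × cos 29.40° = 39.64 m.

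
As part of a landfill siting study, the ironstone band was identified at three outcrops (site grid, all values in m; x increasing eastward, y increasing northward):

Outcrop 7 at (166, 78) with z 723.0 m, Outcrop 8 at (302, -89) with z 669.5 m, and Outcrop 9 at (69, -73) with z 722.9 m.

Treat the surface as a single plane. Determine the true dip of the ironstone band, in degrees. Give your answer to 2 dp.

Let the plane be z = a·x + b·y + c.
Outcrop 8−Outcrop 7: 136a − 167b = −53.5;  Outcrop 9−Outcrop 7: −97a − 151b = −0.1.
Solving gives a = −0.21946, b = 0.14164.
Gradient magnitude |∇z| = √(a² + b²) = √(0.04816 + 0.02006) = 0.26120.
True dip = arctan(0.26120) = 14.64°, dipping toward ESE (azimuth ≈ 123°).

14.64°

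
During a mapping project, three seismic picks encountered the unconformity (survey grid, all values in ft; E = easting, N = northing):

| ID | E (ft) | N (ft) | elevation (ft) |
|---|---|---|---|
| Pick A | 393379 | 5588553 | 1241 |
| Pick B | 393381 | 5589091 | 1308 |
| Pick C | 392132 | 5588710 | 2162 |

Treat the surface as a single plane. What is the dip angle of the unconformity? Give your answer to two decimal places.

36.27°

Let the plane be z = a·E + b·N + c.
Pick B−Pick A: 2a + 538b = 67;  Pick C−Pick A: −1247a + 157b = 921.
Solving gives a = −0.72256, b = 0.12722.
Gradient magnitude |∇z| = √(a² + b²) = √(0.52209 + 0.01619) = 0.73367.
True dip = arctan(0.73367) = 36.27°, dipping toward E (azimuth ≈ 100°).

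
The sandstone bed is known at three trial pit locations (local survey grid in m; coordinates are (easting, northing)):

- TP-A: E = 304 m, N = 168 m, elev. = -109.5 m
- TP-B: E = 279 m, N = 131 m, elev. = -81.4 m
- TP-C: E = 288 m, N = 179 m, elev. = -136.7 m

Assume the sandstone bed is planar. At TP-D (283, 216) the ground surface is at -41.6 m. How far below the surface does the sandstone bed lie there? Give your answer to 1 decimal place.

147.3 m

Let the plane be z = a·E + b·N + c.
TP-B−TP-A: −25a − 37b = 28.1;  TP-C−TP-A: −16a + 11b = −27.2.
Solving gives a = 0.80427, b = −1.30288.
Then c = -109.5 − a·304 − b·168 = −135.11.
At (283, 216): z_contact = 227.61 − 281.42 − 135.11 = -188.93 m.
Depth below ground = -41.6 − (-188.93) = 147.3 m.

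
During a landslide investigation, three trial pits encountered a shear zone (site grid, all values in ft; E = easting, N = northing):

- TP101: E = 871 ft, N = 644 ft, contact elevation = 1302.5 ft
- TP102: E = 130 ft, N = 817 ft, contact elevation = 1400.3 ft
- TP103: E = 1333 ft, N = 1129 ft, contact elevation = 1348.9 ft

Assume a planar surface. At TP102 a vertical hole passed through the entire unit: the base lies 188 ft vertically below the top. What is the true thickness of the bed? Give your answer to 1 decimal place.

Two edge vectors: TP101→TP102 = (-741, 173, 97.8), TP101→TP103 = (462, 485, 46.4).
Normal n = (TP101→TP102) × (TP101→TP103) = (-39405.8, 79566, -439311).
So ∂z/∂E = −n_x/n_z = −0.08970 and ∂z/∂N = −n_y/n_z = 0.18112.
|∇z| = √(a²+b²) = 0.20211, so dip δ = arctan(0.20211) = 11.43°.
True thickness = vertical thickness × cos δ = 188 × cos 11.43° = 184.3 ft.

184.3 ft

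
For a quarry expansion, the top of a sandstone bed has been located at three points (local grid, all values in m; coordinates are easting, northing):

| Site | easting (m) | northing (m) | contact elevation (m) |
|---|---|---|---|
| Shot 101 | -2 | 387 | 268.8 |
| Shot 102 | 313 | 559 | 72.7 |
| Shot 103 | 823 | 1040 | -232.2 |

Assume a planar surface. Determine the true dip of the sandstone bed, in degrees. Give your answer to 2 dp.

33.40°

Let the plane be z = a·easting + b·northing + c.
Shot 102−Shot 101: 315a + 172b = −196.1;  Shot 103−Shot 101: 825a + 653b = −501.
Solving gives a = −0.65650, b = 0.06219.
Gradient magnitude |∇z| = √(a² + b²) = √(0.43099 + 0.00387) = 0.65944.
True dip = arctan(0.65944) = 33.40°, dipping toward E (azimuth ≈ 095°).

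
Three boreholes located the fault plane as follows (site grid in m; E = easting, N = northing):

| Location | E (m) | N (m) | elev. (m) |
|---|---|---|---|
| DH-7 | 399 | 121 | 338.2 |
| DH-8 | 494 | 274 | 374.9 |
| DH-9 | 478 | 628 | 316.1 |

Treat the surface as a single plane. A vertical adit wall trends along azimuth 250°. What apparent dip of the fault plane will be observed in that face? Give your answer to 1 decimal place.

Let the plane be z = a·E + b·N + c.
DH-8−DH-7: 95a + 153b = 36.7;  DH-9−DH-7: 79a + 507b = −22.1.
Solving gives a = 0.60946, b = −0.13856.
Unit vector along 250° is (sin 250°, cos 250°) = (-0.9397, -0.3420).
Slope in that direction = a·(-0.9397) + b·(-0.3420) = −0.52532.
Apparent dip = arctan|0.52532| = 27.7° (true dip is 32.0°, so apparent ≤ true as expected).

27.7°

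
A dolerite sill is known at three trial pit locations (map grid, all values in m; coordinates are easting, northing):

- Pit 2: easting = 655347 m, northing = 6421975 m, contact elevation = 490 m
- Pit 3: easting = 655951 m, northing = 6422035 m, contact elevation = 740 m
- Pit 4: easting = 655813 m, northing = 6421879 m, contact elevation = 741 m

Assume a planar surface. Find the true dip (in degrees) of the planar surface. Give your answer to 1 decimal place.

Let the plane be z = a·easting + b·northing + c.
Pit 3−Pit 2: 604a + 60b = 250;  Pit 4−Pit 2: 466a − 96b = 251.
Solving gives a = 0.45448, b = −0.40845.
Gradient magnitude |∇z| = √(a² + b²) = √(0.20655 + 0.16683) = 0.61105.
True dip = arctan(0.61105) = 31.4°, dipping toward NW (azimuth ≈ 312°).

31.4°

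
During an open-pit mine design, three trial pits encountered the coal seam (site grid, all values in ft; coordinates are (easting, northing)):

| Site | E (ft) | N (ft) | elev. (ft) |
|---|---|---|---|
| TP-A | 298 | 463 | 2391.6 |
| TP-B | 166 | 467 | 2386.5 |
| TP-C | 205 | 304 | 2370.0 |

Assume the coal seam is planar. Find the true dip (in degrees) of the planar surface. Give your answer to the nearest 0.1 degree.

6.8°

Two edge vectors: TP-A→TP-B = (-132, 4, -5.1), TP-A→TP-C = (-93, -159, -21.6).
Normal n = (TP-A→TP-B) × (TP-A→TP-C) = (-897.3, -2376.9, 21360).
So ∂z/∂E = −n_x/n_z = 0.04201 and ∂z/∂N = −n_y/n_z = 0.11128.
Gradient magnitude |∇z| = √(a² + b²) = √(0.00176 + 0.01238) = 0.11894.
True dip = arctan(0.11894) = 6.8°, dipping toward SSW (azimuth ≈ 201°).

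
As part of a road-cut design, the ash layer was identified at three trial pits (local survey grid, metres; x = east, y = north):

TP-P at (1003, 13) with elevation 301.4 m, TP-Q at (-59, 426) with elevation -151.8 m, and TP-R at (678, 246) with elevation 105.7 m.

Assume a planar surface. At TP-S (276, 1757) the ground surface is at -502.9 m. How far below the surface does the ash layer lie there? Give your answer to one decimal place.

Two edge vectors: TP-P→TP-Q = (-1062, 413, -453.2), TP-P→TP-R = (-325, 233, -195.7).
Normal n = (TP-P→TP-Q) × (TP-P→TP-R) = (24771.5, -60543.4, -113221).
So ∂z/∂x = −n_x/n_z = 0.218789 and ∂z/∂y = −n_y/n_z = −0.534736.
Intercept c from TP-P: 301.4 − 219.45 + 6.95 = 88.91.
At (276, 1757): z_contact = 60.39 − 939.53 + 88.91 = -790.24 m.
Depth below ground = -502.9 − (-790.24) = 287.3 m.

287.3 m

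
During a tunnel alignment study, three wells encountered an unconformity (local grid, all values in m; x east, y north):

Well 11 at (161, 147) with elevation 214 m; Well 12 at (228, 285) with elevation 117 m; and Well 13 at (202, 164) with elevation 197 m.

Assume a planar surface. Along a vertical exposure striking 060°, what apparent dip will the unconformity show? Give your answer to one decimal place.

24.1°

Two edge vectors: Well 11→Well 12 = (67, 138, -97), Well 11→Well 13 = (41, 17, -17).
Normal n = (Well 11→Well 12) × (Well 11→Well 13) = (-697, -2838, -4519).
So ∂z/∂x = −n_x/n_z = −0.15424 and ∂z/∂y = −n_y/n_z = −0.62802.
Unit vector along 060° is (sin 60°, cos 60°) = (0.8660, 0.5000).
Slope in that direction = a·(0.8660) + b·(0.5000) = −0.44758.
Apparent dip = arctan|0.44758| = 24.1° (true dip is 32.9°, so apparent ≤ true as expected).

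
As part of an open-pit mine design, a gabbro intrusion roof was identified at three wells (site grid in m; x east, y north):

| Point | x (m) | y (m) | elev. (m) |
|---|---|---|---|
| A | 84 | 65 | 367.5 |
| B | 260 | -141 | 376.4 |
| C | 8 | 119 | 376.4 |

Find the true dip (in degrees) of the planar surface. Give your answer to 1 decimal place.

27.6°

Let the plane be z = a·x + b·y + c.
B−A: 176a − 206b = 8.9;  C−A: −76a + 54b = 8.9.
Solving gives a = −0.37614, b = −0.36456.
Gradient magnitude |∇z| = √(a² + b²) = √(0.14148 + 0.13291) = 0.52382.
True dip = arctan(0.52382) = 27.6°, dipping toward NE (azimuth ≈ 046°).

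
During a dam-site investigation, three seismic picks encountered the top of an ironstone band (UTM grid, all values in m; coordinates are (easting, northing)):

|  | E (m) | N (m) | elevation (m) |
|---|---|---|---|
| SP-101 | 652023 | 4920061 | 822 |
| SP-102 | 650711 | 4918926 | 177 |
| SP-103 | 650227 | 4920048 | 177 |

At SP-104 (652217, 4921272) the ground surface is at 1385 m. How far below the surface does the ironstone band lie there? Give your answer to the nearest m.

Two edge vectors: SP-101→SP-102 = (-1312, -1135, -645), SP-101→SP-103 = (-1796, -13, -645).
Normal n = (SP-101→SP-102) × (SP-101→SP-103) = (723690, 312180, -2021404).
So ∂z/∂E = −n_x/n_z = 0.35801354 and ∂z/∂N = −n_y/n_z = 0.15443721.
Intercept c from SP-101: 822 − 233433.06 − 759840.51 = −992451.57.
At (652217, 4921272): z_contact = 233502.5 + 760027.5 − 992451.57 = 1078.5 m.
Depth below ground = 1385 − 1078.5 = 307 m.

307 m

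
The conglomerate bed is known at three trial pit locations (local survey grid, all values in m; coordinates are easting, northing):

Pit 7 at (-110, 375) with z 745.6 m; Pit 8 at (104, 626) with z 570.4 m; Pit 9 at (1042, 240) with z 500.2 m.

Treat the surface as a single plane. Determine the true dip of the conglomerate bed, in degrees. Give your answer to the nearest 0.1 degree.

28.4°

Two edge vectors: Pit 7→Pit 8 = (214, 251, -175.2), Pit 7→Pit 9 = (1152, -135, -245.4).
Normal n = (Pit 7→Pit 8) × (Pit 7→Pit 9) = (-85247.4, -149314.8, -318042).
So ∂z/∂easting = −n_x/n_z = −0.26804 and ∂z/∂northing = −n_y/n_z = −0.46948.
Gradient magnitude |∇z| = √(a² + b²) = √(0.07184 + 0.22041) = 0.54061.
True dip = arctan(0.54061) = 28.4°, dipping toward NNE (azimuth ≈ 030°).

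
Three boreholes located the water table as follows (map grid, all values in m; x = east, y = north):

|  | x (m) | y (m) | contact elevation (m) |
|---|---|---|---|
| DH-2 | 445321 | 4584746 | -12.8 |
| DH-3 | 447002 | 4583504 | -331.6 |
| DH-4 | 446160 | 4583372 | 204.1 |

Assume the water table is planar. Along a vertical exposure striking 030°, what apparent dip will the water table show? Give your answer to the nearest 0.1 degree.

Let the plane be z = a·x + b·y + c.
DH-3−DH-2: 1681a − 1242b = −318.8;  DH-4−DH-2: 839a − 1374b = 216.9.
Solving gives a = −0.55805, b = −0.49862.
Unit vector along 030° is (sin 30°, cos 30°) = (0.5000, 0.8660).
Slope in that direction = a·(0.5000) + b·(0.8660) = −0.71085.
Apparent dip = arctan|0.71085| = 35.4° (true dip is 36.8°, so apparent ≤ true as expected).

35.4°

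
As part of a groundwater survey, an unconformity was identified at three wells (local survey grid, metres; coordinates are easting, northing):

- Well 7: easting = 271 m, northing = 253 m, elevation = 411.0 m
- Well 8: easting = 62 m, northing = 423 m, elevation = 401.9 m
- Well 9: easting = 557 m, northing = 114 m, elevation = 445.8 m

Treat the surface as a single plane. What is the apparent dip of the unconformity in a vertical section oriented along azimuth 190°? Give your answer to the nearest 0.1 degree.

15.4°

Two edge vectors: Well 7→Well 8 = (-209, 170, -9.1), Well 7→Well 9 = (286, -139, 34.8).
Normal n = (Well 7→Well 8) × (Well 7→Well 9) = (4651.1, 4670.6, -19569).
So ∂z/∂easting = −n_x/n_z = 0.23768 and ∂z/∂northing = −n_y/n_z = 0.23867.
Unit vector along 190° is (sin 190°, cos 190°) = (-0.1736, -0.9848).
Slope in that direction = a·(-0.1736) + b·(-0.9848) = −0.27632.
Apparent dip = arctan|0.27632| = 15.4° (true dip is 18.6°, so apparent ≤ true as expected).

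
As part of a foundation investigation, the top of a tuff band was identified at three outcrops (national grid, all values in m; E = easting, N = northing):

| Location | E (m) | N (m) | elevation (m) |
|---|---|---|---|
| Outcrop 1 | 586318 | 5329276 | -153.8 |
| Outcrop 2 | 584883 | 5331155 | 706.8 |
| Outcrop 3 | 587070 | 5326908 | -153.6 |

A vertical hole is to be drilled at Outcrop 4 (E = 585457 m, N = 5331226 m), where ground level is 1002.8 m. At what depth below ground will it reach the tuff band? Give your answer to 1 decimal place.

Let the plane be z = a·E + b·N + c.
Outcrop 2−Outcrop 1: −1435a + 1879b = 860.6;  Outcrop 3−Outcrop 1: 752a − 2368b = 0.2.
Solving gives a = −1.026802353, b = −0.326163585.
Then c = -153.8 − a·586318 − b·5329276 = 2340094.67.
At (585457, 5331226): z_contact = −601148.63 − 1738851.78 + 2340094.67 = 94.26 m.
Depth below ground = 1002.8 − 94.26 = 908.5 m.

908.5 m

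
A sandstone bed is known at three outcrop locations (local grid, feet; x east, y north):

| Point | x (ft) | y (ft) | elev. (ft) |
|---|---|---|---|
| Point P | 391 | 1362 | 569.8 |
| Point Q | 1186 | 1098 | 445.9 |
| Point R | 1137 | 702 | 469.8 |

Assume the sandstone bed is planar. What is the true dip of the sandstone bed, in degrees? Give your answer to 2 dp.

Two edge vectors: Point P→Point Q = (795, -264, -123.9), Point P→Point R = (746, -660, -100).
Normal n = (Point P→Point Q) × (Point P→Point R) = (-55374, -12929.4, -327756).
So ∂z/∂x = −n_x/n_z = −0.16895 and ∂z/∂y = −n_y/n_z = −0.03945.
Gradient magnitude |∇z| = √(a² + b²) = √(0.02854 + 0.00156) = 0.17349.
True dip = arctan(0.17349) = 9.84°, dipping toward ENE (azimuth ≈ 077°).

9.84°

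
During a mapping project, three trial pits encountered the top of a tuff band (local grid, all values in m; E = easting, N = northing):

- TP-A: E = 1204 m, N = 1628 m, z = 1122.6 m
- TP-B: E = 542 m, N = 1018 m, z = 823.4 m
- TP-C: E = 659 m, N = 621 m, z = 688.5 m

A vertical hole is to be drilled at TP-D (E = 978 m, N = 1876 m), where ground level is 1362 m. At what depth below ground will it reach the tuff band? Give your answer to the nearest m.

172 m

Two edge vectors: TP-A→TP-B = (-662, -610, -299.2), TP-A→TP-C = (-545, -1007, -434.1).
Normal n = (TP-A→TP-B) × (TP-A→TP-C) = (-36493.4, -124310.2, 334184).
So ∂z/∂E = −n_x/n_z = 0.10920 and ∂z/∂N = −n_y/n_z = 0.37198.
Intercept c from TP-A: 1122.6 − 131.48 − 605.59 = 385.54.
At (978, 1876): z_contact = 106.8 + 697.8 + 385.54 = 1190.2 m.
Depth below ground = 1362 − 1190.2 = 172 m.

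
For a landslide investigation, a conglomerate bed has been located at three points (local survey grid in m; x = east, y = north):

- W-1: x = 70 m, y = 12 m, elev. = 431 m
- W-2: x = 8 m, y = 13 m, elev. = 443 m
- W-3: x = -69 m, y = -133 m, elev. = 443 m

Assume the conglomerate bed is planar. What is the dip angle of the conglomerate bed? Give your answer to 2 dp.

12.24°

Two edge vectors: W-1→W-2 = (-62, 1, 12), W-1→W-3 = (-139, -145, 12).
Normal n = (W-1→W-2) × (W-1→W-3) = (1752, -924, 9129).
So ∂z/∂x = −n_x/n_z = −0.19192 and ∂z/∂y = −n_y/n_z = 0.10122.
Gradient magnitude |∇z| = √(a² + b²) = √(0.03683 + 0.01024) = 0.21697.
True dip = arctan(0.21697) = 12.24°, dipping toward ESE (azimuth ≈ 118°).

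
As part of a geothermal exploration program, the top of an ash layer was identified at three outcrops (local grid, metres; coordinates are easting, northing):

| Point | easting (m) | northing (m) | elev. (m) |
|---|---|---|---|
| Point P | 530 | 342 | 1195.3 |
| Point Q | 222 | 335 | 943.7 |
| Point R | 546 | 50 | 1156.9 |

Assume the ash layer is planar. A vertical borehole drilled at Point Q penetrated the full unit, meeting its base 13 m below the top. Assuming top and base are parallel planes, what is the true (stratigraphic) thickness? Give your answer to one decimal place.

10.0 m

Two edge vectors: Point P→Point Q = (-308, -7, -251.6), Point P→Point R = (16, -292, -38.4).
Normal n = (Point P→Point Q) × (Point P→Point R) = (-73198.4, -15852.8, 90048).
So ∂z/∂easting = −n_x/n_z = 0.81288 and ∂z/∂northing = −n_y/n_z = 0.17605.
|∇z| = √(a²+b²) = 0.83173, so dip δ = arctan(0.83173) = 39.75°.
True thickness = vertical thickness × cos δ = 13 × cos 39.75° = 10.0 m.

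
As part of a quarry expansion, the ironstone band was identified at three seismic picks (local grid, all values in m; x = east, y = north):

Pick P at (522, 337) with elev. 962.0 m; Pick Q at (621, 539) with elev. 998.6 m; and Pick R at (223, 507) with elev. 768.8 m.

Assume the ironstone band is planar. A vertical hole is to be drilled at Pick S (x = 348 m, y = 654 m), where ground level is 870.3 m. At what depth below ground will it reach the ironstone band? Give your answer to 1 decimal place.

43.8 m

Let the plane be z = a·x + b·y + c.
Pick Q−Pick P: 99a + 202b = 36.6;  Pick R−Pick P: −299a + 170b = −193.2.
Solving gives a = 0.58591, b = −0.10596.
Then c = 962 − a·522 − b·337 = 691.87.
At (348, 654): z_contact = 203.90 − 69.30 + 691.87 = 826.46 m.
Depth below ground = 870.3 − 826.46 = 43.8 m.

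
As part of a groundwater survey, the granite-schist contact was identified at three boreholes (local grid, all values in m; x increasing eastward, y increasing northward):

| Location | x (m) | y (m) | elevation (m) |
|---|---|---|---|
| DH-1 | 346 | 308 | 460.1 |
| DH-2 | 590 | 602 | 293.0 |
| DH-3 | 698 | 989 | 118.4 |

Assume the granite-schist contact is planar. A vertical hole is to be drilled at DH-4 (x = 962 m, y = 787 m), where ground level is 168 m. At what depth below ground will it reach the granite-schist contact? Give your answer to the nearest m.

27 m

Let the plane be z = a·x + b·y + c.
DH-2−DH-1: 244a + 294b = −167.1;  DH-3−DH-1: 352a + 681b = −341.7.
Solving gives a = −0.21277, b = −0.39179.
Then c = 460.1 − a·346 − b·308 = 654.39.
At (962, 787): z_contact = −204.7 − 308.3 + 654.39 = 141.4 m.
Depth below ground = 168 − 141.4 = 27 m.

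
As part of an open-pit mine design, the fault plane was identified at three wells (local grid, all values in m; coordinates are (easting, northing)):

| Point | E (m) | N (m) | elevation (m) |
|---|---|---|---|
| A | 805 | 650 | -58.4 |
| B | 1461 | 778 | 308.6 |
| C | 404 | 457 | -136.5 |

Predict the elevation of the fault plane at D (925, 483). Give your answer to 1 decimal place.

251.4 m

Two edge vectors: A→B = (656, 128, 367), A→C = (-401, -193, -78.1).
Normal n = (A→B) × (A→C) = (60834.2, -95933.4, -75280).
So ∂z/∂E = −n_x/n_z = 0.808106 and ∂z/∂N = −n_y/n_z = −1.274354.
Intercept c from A: -58.4 − 650.53 + 828.33 = 119.41.
At (925, 483): z = 747.5 − 615.5 + 119.41 = 251.4 m.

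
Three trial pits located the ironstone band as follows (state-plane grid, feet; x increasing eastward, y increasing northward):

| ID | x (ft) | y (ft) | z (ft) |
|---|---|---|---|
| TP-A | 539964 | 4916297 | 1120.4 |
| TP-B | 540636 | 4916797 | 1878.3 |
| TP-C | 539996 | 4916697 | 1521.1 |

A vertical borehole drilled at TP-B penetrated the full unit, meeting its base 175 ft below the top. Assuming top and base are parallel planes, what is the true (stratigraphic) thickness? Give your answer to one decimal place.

Two edge vectors: TP-A→TP-B = (672, 500, 757.9), TP-A→TP-C = (32, 400, 400.7).
Normal n = (TP-A→TP-B) × (TP-A→TP-C) = (-102810, -245017.6, 252800).
So ∂z/∂x = −n_x/n_z = 0.40669 and ∂z/∂y = −n_y/n_z = 0.96922.
|∇z| = √(a²+b²) = 1.05108, so dip δ = arctan(1.05108) = 46.43°.
True thickness = vertical thickness × cos δ = 175 × cos 46.43° = 120.6 ft.

120.6 ft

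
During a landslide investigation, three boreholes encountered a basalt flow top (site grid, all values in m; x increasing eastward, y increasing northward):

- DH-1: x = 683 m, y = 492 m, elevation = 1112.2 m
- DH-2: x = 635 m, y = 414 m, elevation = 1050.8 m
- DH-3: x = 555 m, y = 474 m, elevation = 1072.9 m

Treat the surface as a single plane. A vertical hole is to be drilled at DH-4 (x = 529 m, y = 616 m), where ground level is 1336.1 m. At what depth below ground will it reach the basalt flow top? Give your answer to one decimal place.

175.8 m

Two edge vectors: DH-1→DH-2 = (-48, -78, -61.4), DH-1→DH-3 = (-128, -18, -39.3).
Normal n = (DH-1→DH-2) × (DH-1→DH-3) = (1960.2, 5972.8, -9120).
So ∂z/∂x = −n_x/n_z = 0.21493 and ∂z/∂y = −n_y/n_z = 0.65491.
Intercept c from DH-1: 1112.2 − 146.80 − 322.22 = 643.18.
At (529, 616): z_contact = 113.70 + 403.43 + 643.18 = 1160.31 m.
Depth below ground = 1336.1 − 1160.31 = 175.8 m.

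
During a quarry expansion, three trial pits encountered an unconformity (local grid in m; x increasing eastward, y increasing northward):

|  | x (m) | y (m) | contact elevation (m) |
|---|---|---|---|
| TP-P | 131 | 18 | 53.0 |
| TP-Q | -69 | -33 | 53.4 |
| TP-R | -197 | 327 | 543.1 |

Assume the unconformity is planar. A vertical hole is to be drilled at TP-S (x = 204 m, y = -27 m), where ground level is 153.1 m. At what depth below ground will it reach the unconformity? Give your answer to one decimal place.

179.5 m

Two edge vectors: TP-P→TP-Q = (-200, -51, 0.4), TP-P→TP-R = (-328, 309, 490.1).
Normal n = (TP-P→TP-Q) × (TP-P→TP-R) = (-25118.7, 97888.8, -78528).
So ∂z/∂x = −n_x/n_z = −0.31987 and ∂z/∂y = −n_y/n_z = 1.24655.
Intercept c from TP-P: 53 + 41.90 − 22.44 = 72.47.
At (204, -27): z_contact = −65.25 − 33.66 + 72.47 = -26.45 m.
Depth below ground = 153.1 − (-26.45) = 179.5 m.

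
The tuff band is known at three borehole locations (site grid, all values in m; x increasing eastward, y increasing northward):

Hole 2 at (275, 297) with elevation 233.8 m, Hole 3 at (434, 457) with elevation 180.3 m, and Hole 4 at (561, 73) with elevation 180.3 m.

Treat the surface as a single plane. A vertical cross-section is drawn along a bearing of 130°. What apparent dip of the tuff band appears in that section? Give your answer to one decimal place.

8.0°

Two edge vectors: Hole 2→Hole 3 = (159, 160, -53.5), Hole 2→Hole 4 = (286, -224, -53.5).
Normal n = (Hole 2→Hole 3) × (Hole 2→Hole 4) = (-20544, -6794.5, -81376).
So ∂z/∂x = −n_x/n_z = −0.25246 and ∂z/∂y = −n_y/n_z = −0.08350.
Unit vector along 130° is (sin 130°, cos 130°) = (0.7660, -0.6428).
Slope in that direction = a·(0.7660) + b·(-0.6428) = −0.13972.
Apparent dip = arctan|0.13972| = 8.0° (true dip is 14.9°, so apparent ≤ true as expected).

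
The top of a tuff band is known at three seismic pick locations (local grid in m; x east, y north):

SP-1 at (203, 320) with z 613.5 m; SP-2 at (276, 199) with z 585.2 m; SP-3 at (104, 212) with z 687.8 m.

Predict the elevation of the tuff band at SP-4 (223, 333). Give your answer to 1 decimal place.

Two edge vectors: SP-1→SP-2 = (73, -121, -28.3), SP-1→SP-3 = (-99, -108, 74.3).
Normal n = (SP-1→SP-2) × (SP-1→SP-3) = (-12046.7, -2622.2, -19863).
So ∂z/∂x = −n_x/n_z = −0.60649 and ∂z/∂y = −n_y/n_z = −0.13201.
Intercept c from SP-1: 613.5 + 123.12 + 42.24 = 778.86.
At (223, 333): z = −135.2 − 44.0 + 778.86 = 599.7 m.

599.7 m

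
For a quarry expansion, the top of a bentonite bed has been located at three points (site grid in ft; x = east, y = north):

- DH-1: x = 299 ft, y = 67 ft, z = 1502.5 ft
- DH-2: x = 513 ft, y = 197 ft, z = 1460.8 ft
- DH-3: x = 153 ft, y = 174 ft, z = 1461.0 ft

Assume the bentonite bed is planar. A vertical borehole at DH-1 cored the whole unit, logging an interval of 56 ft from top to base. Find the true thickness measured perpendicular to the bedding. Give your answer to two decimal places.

Two edge vectors: DH-1→DH-2 = (214, 130, -41.7), DH-1→DH-3 = (-146, 107, -41.5).
Normal n = (DH-1→DH-2) × (DH-1→DH-3) = (-933.1, 14969.2, 41878).
So ∂z/∂x = −n_x/n_z = 0.02228 and ∂z/∂y = −n_y/n_z = −0.35745.
|∇z| = √(a²+b²) = 0.35814, so dip δ = arctan(0.35814) = 19.70°.
True thickness = vertical thickness × cos δ = 56 × cos 19.70° = 52.72 ft.

52.72 ft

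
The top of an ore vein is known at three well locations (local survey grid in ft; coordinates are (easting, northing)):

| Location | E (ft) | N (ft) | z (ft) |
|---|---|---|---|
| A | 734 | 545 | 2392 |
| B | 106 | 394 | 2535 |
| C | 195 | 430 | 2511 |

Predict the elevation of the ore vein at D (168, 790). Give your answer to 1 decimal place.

Let the plane be z = a·E + b·N + c.
B−A: −628a − 151b = 143;  C−A: −539a − 115b = 119.
Solving gives a = −0.16621, b = −0.25575.
Then c = 2392 − a·734 − b·545 = 2653.39.
At (168, 790): z = −27.9 − 202.0 + 2653.39 = 2423.4 ft.

2423.4 ft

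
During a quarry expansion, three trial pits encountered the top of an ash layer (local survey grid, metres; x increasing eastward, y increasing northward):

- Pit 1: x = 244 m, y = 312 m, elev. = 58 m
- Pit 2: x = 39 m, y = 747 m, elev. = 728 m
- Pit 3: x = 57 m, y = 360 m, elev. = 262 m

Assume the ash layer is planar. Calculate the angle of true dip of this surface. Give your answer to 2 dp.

Let the plane be z = a·x + b·y + c.
Pit 2−Pit 1: −205a + 435b = 670;  Pit 3−Pit 1: −187a + 48b = 204.
Solving gives a = −0.79127, b = 1.16733.
Gradient magnitude |∇z| = √(a² + b²) = √(0.62611 + 1.36266) = 1.41024.
True dip = arctan(1.41024) = 54.66°, dipping toward SE (azimuth ≈ 146°).

54.66°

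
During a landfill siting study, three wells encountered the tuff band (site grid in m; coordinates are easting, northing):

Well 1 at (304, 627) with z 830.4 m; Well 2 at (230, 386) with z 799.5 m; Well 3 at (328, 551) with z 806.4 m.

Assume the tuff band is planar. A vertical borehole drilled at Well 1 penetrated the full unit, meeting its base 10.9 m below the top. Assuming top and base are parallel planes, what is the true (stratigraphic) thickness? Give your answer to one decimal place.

Let the plane be z = a·easting + b·northing + c.
Well 2−Well 1: −74a − 241b = −30.9;  Well 3−Well 1: 24a − 76b = −24.
Solving gives a = −0.30116, b = 0.22069.
|∇z| = √(a²+b²) = 0.37336, so dip δ = arctan(0.37336) = 20.47°.
True thickness = vertical thickness × cos δ = 10.9 × cos 20.47° = 10.2 m.

10.2 m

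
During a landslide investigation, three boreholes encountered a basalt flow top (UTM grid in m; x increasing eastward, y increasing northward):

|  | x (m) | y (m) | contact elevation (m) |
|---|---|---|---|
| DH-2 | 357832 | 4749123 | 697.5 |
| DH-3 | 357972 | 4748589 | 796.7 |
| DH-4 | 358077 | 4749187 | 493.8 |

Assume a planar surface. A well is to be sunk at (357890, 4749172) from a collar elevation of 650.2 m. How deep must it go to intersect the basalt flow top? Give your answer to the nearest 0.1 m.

13.7 m

Let the plane be z = a·x + b·y + c.
DH-3−DH-2: 140a − 534b = 99.2;  DH-4−DH-2: 245a + 64b = −203.7.
Solving gives a = −0.732720509, b = −0.377866800.
Then c = 697.5 − a·357832 − b·4749123 = 2057424.26.
At (357890, 4749172): z_contact = −262233.34 − 1794554.43 + 2057424.26 = 636.49 m.
Depth below ground = 650.2 − 636.49 = 13.7 m.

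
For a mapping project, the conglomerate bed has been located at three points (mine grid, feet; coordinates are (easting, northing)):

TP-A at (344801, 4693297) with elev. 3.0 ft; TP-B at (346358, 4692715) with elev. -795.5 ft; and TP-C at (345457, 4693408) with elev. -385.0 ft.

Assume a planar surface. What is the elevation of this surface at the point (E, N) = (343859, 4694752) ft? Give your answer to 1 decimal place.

326.4 ft

Two edge vectors: TP-A→TP-B = (1557, -582, -798.5), TP-A→TP-C = (656, 111, -388).
Normal n = (TP-A→TP-B) × (TP-A→TP-C) = (314449.5, 80300, 554619).
So ∂z/∂E = −n_x/n_z = −0.566964889 and ∂z/∂N = −n_y/n_z = −0.144784077.
Intercept c from TP-A: 3 + 195490.06 + 679514.67 = 875007.74.
At (343859, 4694752): z = −194956.0 − 679725.3 + 875007.74 = 326.4 ft.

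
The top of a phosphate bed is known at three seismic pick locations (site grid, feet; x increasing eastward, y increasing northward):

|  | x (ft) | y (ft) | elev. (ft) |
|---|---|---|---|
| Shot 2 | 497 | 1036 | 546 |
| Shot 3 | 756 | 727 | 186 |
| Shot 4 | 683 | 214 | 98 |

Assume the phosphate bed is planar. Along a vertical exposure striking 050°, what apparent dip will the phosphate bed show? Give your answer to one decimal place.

29.8°

Let the plane be z = a·x + b·y + c.
Shot 3−Shot 2: 259a − 309b = −360;  Shot 4−Shot 2: 186a − 822b = −448.
Solving gives a = −1.01328, b = 0.31573.
Unit vector along 050° is (sin 50°, cos 50°) = (0.7660, 0.6428).
Slope in that direction = a·(0.7660) + b·(0.6428) = −0.57327.
Apparent dip = arctan|0.57327| = 29.8° (true dip is 46.7°, so apparent ≤ true as expected).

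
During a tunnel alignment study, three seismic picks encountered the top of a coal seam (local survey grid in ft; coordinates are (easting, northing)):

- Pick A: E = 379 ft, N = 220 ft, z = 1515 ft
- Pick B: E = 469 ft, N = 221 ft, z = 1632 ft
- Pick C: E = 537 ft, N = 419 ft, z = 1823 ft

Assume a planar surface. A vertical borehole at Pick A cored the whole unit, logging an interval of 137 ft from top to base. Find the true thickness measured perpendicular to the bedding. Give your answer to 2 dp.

79.82 ft

Two edge vectors: Pick A→Pick B = (90, 1, 117), Pick A→Pick C = (158, 199, 308).
Normal n = (Pick A→Pick B) × (Pick A→Pick C) = (-22975, -9234, 17752).
So ∂z/∂E = −n_x/n_z = 1.29422 and ∂z/∂N = −n_y/n_z = 0.52017.
|∇z| = √(a²+b²) = 1.39484, so dip δ = arctan(1.39484) = 54.36°.
True thickness = vertical thickness × cos δ = 137 × cos 54.36° = 79.82 ft.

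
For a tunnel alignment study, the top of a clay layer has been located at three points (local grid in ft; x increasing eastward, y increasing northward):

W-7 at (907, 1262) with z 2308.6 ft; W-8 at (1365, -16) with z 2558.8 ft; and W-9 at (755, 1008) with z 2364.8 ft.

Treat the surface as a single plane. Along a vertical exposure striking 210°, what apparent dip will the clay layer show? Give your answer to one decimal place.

Let the plane be z = a·x + b·y + c.
W-8−W-7: 458a − 1278b = 250.2;  W-9−W-7: −152a − 254b = 56.2.
Solving gives a = −0.02664, b = −0.20532.
Unit vector along 210° is (sin 210°, cos 210°) = (-0.5000, -0.8660).
Slope in that direction = a·(-0.5000) + b·(-0.8660) = 0.19113.
Apparent dip = arctan|0.19113| = 10.8° (true dip is 11.7°, so apparent ≤ true as expected).

10.8°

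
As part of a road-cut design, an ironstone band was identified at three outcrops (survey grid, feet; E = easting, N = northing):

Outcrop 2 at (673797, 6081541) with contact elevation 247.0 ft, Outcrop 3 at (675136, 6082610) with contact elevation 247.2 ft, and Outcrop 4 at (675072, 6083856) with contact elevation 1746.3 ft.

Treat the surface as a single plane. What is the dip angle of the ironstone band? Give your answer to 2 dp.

Two edge vectors: Outcrop 2→Outcrop 3 = (1339, 1069, 0.2), Outcrop 2→Outcrop 4 = (1275, 2315, 1499.3).
Normal n = (Outcrop 2→Outcrop 3) × (Outcrop 2→Outcrop 4) = (1602288.7, -2007307.7, 1736810).
So ∂z/∂E = −n_x/n_z = −0.92255 and ∂z/∂N = −n_y/n_z = 1.15574.
Gradient magnitude |∇z| = √(a² + b²) = √(0.85109 + 1.33574) = 1.47880.
True dip = arctan(1.47880) = 55.93°, dipping toward SE (azimuth ≈ 141°).

55.93°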